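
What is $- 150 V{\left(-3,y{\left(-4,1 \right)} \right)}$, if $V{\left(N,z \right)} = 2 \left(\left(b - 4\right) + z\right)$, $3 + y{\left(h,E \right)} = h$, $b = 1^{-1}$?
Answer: $3000$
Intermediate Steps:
$b = 1$
$y{\left(h,E \right)} = -3 + h$
$V{\left(N,z \right)} = -6 + 2 z$ ($V{\left(N,z \right)} = 2 \left(\left(1 - 4\right) + z\right) = 2 \left(-3 + z\right) = -6 + 2 z$)
$- 150 V{\left(-3,y{\left(-4,1 \right)} \right)} = - 150 \left(-6 + 2 \left(-3 - 4\right)\right) = - 150 \left(-6 + 2 \left(-7\right)\right) = - 150 \left(-6 - 14\right) = \left(-150\right) \left(-20\right) = 3000$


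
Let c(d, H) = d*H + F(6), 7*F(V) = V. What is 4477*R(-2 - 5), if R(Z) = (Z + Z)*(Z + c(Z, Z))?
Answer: -2686200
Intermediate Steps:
F(V) = V/7
c(d, H) = 6/7 + H*d (c(d, H) = d*H + (1/7)*6 = H*d + 6/7 = 6/7 + H*d)
R(Z) = 2*Z*(6/7 + Z + Z**2) (R(Z) = (Z + Z)*(Z + (6/7 + Z*Z)) = (2*Z)*(Z + (6/7 + Z**2)) = (2*Z)*(6/7 + Z + Z**2) = 2*Z*(6/7 + Z + Z**2))
4477*R(-2 - 5) = 4477*(2*(-2 - 5)*(6 + 7*(-2 - 5) + 7*(-2 - 5)**2)/7) = 4477*((2/7)*(-7)*(6 + 7*(-7) + 7*(-7)**2)) = 4477*((2/7)*(-7)*(6 - 49 + 7*49)) = 4477*((2/7)*(-7)*(6 - 49 + 343)) = 4477*((2/7)*(-7)*300) = 4477*(-600) = -2686200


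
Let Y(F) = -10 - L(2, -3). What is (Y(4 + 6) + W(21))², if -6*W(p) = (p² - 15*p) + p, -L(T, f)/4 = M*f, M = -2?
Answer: 441/4 ≈ 110.25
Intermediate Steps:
L(T, f) = 8*f (L(T, f) = -(-8)*f = 8*f)
W(p) = -p²/6 + 7*p/3 (W(p) = -((p² - 15*p) + p)/6 = -(p² - 14*p)/6 = -p²/6 + 7*p/3)
Y(F) = 14 (Y(F) = -10 - 8*(-3) = -10 - 1*(-24) = -10 + 24 = 14)
(Y(4 + 6) + W(21))² = (14 + (⅙)*21*(14 - 1*21))² = (14 + (⅙)*21*(14 - 21))² = (14 + (⅙)*21*(-7))² = (14 - 49/2)² = (-21/2)² = 441/4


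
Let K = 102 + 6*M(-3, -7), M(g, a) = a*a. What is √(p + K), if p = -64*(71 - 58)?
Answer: 2*I*√109 ≈ 20.881*I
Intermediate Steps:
M(g, a) = a²
K = 396 (K = 102 + 6*(-7)² = 102 + 6*49 = 102 + 294 = 396)
p = -832 (p = -64*13 = -832)
√(p + K) = √(-832 + 396) = √(-436) = 2*I*√109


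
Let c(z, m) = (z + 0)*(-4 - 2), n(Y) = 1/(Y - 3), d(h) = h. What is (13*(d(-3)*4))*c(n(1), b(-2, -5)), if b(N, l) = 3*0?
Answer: -468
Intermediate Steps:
n(Y) = 1/(-3 + Y)
b(N, l) = 0
c(z, m) = -6*z (c(z, m) = z*(-6) = -6*z)
(13*(d(-3)*4))*c(n(1), b(-2, -5)) = (13*(-3*4))*(-6/(-3 + 1)) = (13*(-12))*(-6/(-2)) = -(-936)*(-1)/2 = -156*3 = -468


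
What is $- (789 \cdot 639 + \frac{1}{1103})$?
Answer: $- \frac{556100614}{1103} \approx -5.0417 \cdot 10^{5}$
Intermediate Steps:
$- (789 \cdot 639 + \frac{1}{1103}) = - (504171 + \frac{1}{1103}) = \left(-1\right) \frac{556100614}{1103} = - \frac{556100614}{1103}$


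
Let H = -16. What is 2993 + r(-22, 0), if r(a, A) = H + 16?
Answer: 2993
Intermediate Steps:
r(a, A) = 0 (r(a, A) = -16 + 16 = 0)
2993 + r(-22, 0) = 2993 + 0 = 2993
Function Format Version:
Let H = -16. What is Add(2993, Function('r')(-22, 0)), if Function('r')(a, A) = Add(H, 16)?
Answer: 2993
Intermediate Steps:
Function('r')(a, A) = 0 (Function('r')(a, A) = Add(-16, 16) = 0)
Add(2993, Function('r')(-22, 0)) = Add(2993, 0) = 2993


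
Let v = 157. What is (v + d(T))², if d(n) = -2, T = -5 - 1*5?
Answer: 24025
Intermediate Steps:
T = -10 (T = -5 - 5 = -10)
(v + d(T))² = (157 - 2)² = 155² = 24025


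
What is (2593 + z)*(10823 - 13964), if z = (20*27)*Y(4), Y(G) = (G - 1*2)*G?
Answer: -21713733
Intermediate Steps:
Y(G) = G*(-2 + G) (Y(G) = (G - 2)*G = (-2 + G)*G = G*(-2 + G))
z = 4320 (z = (20*27)*(4*(-2 + 4)) = 540*(4*2) = 540*8 = 4320)
(2593 + z)*(10823 - 13964) = (2593 + 4320)*(10823 - 13964) = 6913*(-3141) = -21713733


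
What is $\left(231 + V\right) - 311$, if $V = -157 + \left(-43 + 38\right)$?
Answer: $-242$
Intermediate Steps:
$V = -162$ ($V = -157 - 5 = -162$)
$\left(231 + V\right) - 311 = \left(231 - 162\right) - 311 = 69 - 311 = -242$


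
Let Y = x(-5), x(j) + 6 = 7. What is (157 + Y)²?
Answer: 24964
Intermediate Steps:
x(j) = 1 (x(j) = -6 + 7 = 1)
Y = 1
(157 + Y)² = (157 + 1)² = 158² = 24964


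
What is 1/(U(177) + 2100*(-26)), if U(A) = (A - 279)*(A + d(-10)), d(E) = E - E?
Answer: -1/72654 ≈ -1.3764e-5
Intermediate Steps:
d(E) = 0
U(A) = A*(-279 + A) (U(A) = (A - 279)*(A + 0) = (-279 + A)*A = A*(-279 + A))
1/(U(177) + 2100*(-26)) = 1/(177*(-279 + 177) + 2100*(-26)) = 1/(177*(-102) - 54600) = 1/(-18054 - 54600) = 1/(-72654) = -1/72654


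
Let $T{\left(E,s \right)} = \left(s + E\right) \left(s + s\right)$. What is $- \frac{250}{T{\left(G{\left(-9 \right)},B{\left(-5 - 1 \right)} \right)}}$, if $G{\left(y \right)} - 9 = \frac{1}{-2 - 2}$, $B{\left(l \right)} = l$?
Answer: $\frac{250}{33} \approx 7.5758$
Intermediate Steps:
$G{\left(y \right)} = \frac{35}{4}$ ($G{\left(y \right)} = 9 + \frac{1}{-2 - 2} = 9 + \frac{1}{-4} = 9 - \frac{1}{4} = \frac{35}{4}$)
$T{\left(E,s \right)} = 2 s \left(E + s\right)$ ($T{\left(E,s \right)} = \left(E + s\right) 2 s = 2 s \left(E + s\right)$)
$- \frac{250}{T{\left(G{\left(-9 \right)},B{\left(-5 - 1 \right)} \right)}} = - \frac{250}{2 \left(-5 - 1\right) \left(\frac{35}{4} - 6\right)} = - \frac{250}{2 \left(-6\right) \left(\frac{35}{4} - 6\right)} = - \frac{250}{2 \left(-6\right) \frac{11}{4}} = - \frac{250}{-33} = \left(-250\right) \left(- \frac{1}{33}\right) = \frac{250}{33}$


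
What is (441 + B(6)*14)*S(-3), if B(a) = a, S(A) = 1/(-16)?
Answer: -525/16 ≈ -32.813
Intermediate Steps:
S(A) = -1/16
(441 + B(6)*14)*S(-3) = (441 + 6*14)*(-1/16) = (441 + 84)*(-1/16) = 525*(-1/16) = -525/16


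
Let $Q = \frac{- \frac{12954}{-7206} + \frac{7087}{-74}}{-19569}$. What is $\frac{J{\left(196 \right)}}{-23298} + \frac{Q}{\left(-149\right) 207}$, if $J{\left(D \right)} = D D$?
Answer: $- \frac{3469171045285169}{2103934282102686} \approx -1.6489$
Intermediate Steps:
$Q = \frac{2783907}{579725102}$ ($Q = \left(\left(-12954\right) \left(- \frac{1}{7206}\right) + 7087 \left(- \frac{1}{74}\right)\right) \left(- \frac{1}{19569}\right) = \left(\frac{2159}{1201} - \frac{7087}{74}\right) \left(- \frac{1}{19569}\right) = \left(- \frac{8351721}{88874}\right) \left(- \frac{1}{19569}\right) = \frac{2783907}{579725102} \approx 0.0048021$)
$J{\left(D \right)} = D^{2}$
$\frac{J{\left(196 \right)}}{-23298} + \frac{Q}{\left(-149\right) 207} = \frac{196^{2}}{-23298} + \frac{2783907}{579725102 \left(\left(-149\right) 207\right)} = 38416 \left(- \frac{1}{23298}\right) + \frac{2783907}{579725102 \left(-30843\right)} = - \frac{19208}{11649} + \frac{2783907}{579725102} \left(- \frac{1}{30843}\right) = - \frac{19208}{11649} - \frac{309323}{1986717924554} = - \frac{3469171045285169}{2103934282102686}$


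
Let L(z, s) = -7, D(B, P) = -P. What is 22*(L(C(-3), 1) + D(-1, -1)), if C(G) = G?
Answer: -132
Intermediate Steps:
22*(L(C(-3), 1) + D(-1, -1)) = 22*(-7 - 1*(-1)) = 22*(-7 + 1) = 22*(-6) = -132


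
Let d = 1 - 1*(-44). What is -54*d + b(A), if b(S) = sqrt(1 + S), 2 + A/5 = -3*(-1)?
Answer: -2430 + sqrt(6) ≈ -2427.6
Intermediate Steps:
d = 45 (d = 1 + 44 = 45)
A = 5 (A = -10 + 5*(-3*(-1)) = -10 + 5*(-1*(-3)) = -10 + 5*3 = -10 + 15 = 5)
-54*d + b(A) = -54*45 + sqrt(1 + 5) = -2430 + sqrt(6)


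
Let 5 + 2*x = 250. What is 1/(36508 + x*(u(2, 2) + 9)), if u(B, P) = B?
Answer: 2/75711 ≈ 2.6416e-5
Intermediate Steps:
x = 245/2 (x = -5/2 + (½)*250 = -5/2 + 125 = 245/2 ≈ 122.50)
1/(36508 + x*(u(2, 2) + 9)) = 1/(36508 + 245*(2 + 9)/2) = 1/(36508 + (245/2)*11) = 1/(36508 + 2695/2) = 1/(75711/2) = 2/75711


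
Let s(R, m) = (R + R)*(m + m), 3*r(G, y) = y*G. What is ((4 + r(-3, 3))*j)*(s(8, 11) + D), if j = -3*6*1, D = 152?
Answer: -9072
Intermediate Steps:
j = -18 (j = -18*1 = -18)
r(G, y) = G*y/3 (r(G, y) = (y*G)/3 = (G*y)/3 = G*y/3)
s(R, m) = 4*R*m (s(R, m) = (2*R)*(2*m) = 4*R*m)
((4 + r(-3, 3))*j)*(s(8, 11) + D) = ((4 + (⅓)*(-3)*3)*(-18))*(4*8*11 + 152) = ((4 - 3)*(-18))*(352 + 152) = (1*(-18))*504 = -18*504 = -9072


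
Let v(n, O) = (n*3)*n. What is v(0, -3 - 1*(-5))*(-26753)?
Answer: 0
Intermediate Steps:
v(n, O) = 3*n**2 (v(n, O) = (3*n)*n = 3*n**2)
v(0, -3 - 1*(-5))*(-26753) = (3*0**2)*(-26753) = (3*0)*(-26753) = 0*(-26753) = 0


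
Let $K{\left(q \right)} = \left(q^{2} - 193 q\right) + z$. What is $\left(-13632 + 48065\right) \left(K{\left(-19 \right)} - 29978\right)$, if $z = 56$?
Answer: $-891608102$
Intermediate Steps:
$K{\left(q \right)} = 56 + q^{2} - 193 q$ ($K{\left(q \right)} = \left(q^{2} - 193 q\right) + 56 = 56 + q^{2} - 193 q$)
$\left(-13632 + 48065\right) \left(K{\left(-19 \right)} - 29978\right) = \left(-13632 + 48065\right) \left(\left(56 + \left(-19\right)^{2} - -3667\right) - 29978\right) = 34433 \left(\left(56 + 361 + 3667\right) - 29978\right) = 34433 \left(4084 - 29978\right) = 34433 \left(-25894\right) = -891608102$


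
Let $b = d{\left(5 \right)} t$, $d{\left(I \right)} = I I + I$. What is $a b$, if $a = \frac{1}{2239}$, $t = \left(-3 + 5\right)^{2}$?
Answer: $\frac{120}{2239} \approx 0.053595$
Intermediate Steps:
$d{\left(I \right)} = I + I^{2}$ ($d{\left(I \right)} = I^{2} + I = I + I^{2}$)
$t = 4$ ($t = 2^{2} = 4$)
$b = 120$ ($b = 5 \left(1 + 5\right) 4 = 5 \cdot 6 \cdot 4 = 30 \cdot 4 = 120$)
$a = \frac{1}{2239} \approx 0.00044663$
$a b = \frac{1}{2239} \cdot 120 = \frac{120}{2239}$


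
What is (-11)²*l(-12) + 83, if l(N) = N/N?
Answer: 204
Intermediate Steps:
l(N) = 1
(-11)²*l(-12) + 83 = (-11)²*1 + 83 = 121*1 + 83 = 121 + 83 = 204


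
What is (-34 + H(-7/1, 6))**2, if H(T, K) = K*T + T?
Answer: 6889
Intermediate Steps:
H(T, K) = T + K*T
(-34 + H(-7/1, 6))**2 = (-34 + (-7/1)*(1 + 6))**2 = (-34 - 7*1*7)**2 = (-34 - 7*7)**2 = (-34 - 49)**2 = (-83)**2 = 6889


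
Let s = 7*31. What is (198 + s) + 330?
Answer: 745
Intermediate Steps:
s = 217
(198 + s) + 330 = (198 + 217) + 330 = 415 + 330 = 745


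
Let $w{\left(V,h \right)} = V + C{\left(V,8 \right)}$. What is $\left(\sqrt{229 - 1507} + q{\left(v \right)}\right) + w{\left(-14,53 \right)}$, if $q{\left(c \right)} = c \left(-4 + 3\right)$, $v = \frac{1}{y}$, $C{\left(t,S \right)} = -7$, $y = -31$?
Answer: $- \frac{650}{31} + 3 i \sqrt{142} \approx -20.968 + 35.749 i$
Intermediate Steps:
$w{\left(V,h \right)} = -7 + V$ ($w{\left(V,h \right)} = V - 7 = -7 + V$)
$v = - \frac{1}{31}$ ($v = \frac{1}{-31} = - \frac{1}{31} \approx -0.032258$)
$q{\left(c \right)} = - c$ ($q{\left(c \right)} = c \left(-1\right) = - c$)
$\left(\sqrt{229 - 1507} + q{\left(v \right)}\right) + w{\left(-14,53 \right)} = \left(\sqrt{229 - 1507} - - \frac{1}{31}\right) - 21 = \left(\sqrt{-1278} + \frac{1}{31}\right) - 21 = \left(3 i \sqrt{142} + \frac{1}{31}\right) - 21 = \left(\frac{1}{31} + 3 i \sqrt{142}\right) - 21 = - \frac{650}{31} + 3 i \sqrt{142}$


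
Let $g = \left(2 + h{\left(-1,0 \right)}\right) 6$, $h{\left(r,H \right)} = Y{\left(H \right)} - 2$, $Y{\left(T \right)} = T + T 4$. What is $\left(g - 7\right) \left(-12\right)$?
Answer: $84$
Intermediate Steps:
$Y{\left(T \right)} = 5 T$ ($Y{\left(T \right)} = T + 4 T = 5 T$)
$h{\left(r,H \right)} = -2 + 5 H$ ($h{\left(r,H \right)} = 5 H - 2 = -2 + 5 H$)
$g = 0$ ($g = \left(2 + \left(-2 + 5 \cdot 0\right)\right) 6 = \left(2 + \left(-2 + 0\right)\right) 6 = \left(2 - 2\right) 6 = 0 \cdot 6 = 0$)
$\left(g - 7\right) \left(-12\right) = \left(0 - 7\right) \left(-12\right) = \left(-7\right) \left(-12\right) = 84$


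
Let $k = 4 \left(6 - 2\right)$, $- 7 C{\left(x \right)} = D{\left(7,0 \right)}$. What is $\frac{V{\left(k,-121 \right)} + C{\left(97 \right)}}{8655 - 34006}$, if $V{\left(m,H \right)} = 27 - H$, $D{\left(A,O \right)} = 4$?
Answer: $- \frac{1032}{177457} \approx -0.0058155$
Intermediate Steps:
$C{\left(x \right)} = - \frac{4}{7}$ ($C{\left(x \right)} = \left(- \frac{1}{7}\right) 4 = - \frac{4}{7}$)
$k = 16$ ($k = 4 \left(6 - 2\right) = 4 \cdot 4 = 16$)
$\frac{V{\left(k,-121 \right)} + C{\left(97 \right)}}{8655 - 34006} = \frac{\left(27 - -121\right) - \frac{4}{7}}{8655 - 34006} = \frac{\left(27 + 121\right) - \frac{4}{7}}{-25351} = \left(148 - \frac{4}{7}\right) \left(- \frac{1}{25351}\right) = \frac{1032}{7} \left(- \frac{1}{25351}\right) = - \frac{1032}{177457}$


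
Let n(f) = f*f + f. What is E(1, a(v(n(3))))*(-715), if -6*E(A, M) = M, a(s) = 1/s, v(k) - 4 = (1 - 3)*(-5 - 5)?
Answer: 715/144 ≈ 4.9653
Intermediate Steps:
n(f) = f + f² (n(f) = f² + f = f + f²)
v(k) = 24 (v(k) = 4 + (1 - 3)*(-5 - 5) = 4 - 2*(-10) = 4 + 20 = 24)
E(A, M) = -M/6
E(1, a(v(n(3))))*(-715) = -⅙/24*(-715) = -⅙*1/24*(-715) = -1/144*(-715) = 715/144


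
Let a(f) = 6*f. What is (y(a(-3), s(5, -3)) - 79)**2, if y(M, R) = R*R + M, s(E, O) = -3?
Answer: 7744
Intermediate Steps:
y(M, R) = M + R**2 (y(M, R) = R**2 + M = M + R**2)
(y(a(-3), s(5, -3)) - 79)**2 = ((6*(-3) + (-3)**2) - 79)**2 = ((-18 + 9) - 79)**2 = (-9 - 79)**2 = (-88)**2 = 7744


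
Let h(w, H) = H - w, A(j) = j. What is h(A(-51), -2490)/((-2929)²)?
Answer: -2439/8579041 ≈ -0.00028430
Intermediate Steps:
h(A(-51), -2490)/((-2929)²) = (-2490 - 1*(-51))/((-2929)²) = (-2490 + 51)/8579041 = -2439*1/8579041 = -2439/8579041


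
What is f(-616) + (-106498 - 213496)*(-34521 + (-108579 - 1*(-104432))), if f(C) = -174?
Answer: 12373527818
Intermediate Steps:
f(-616) + (-106498 - 213496)*(-34521 + (-108579 - 1*(-104432))) = -174 + (-106498 - 213496)*(-34521 + (-108579 - 1*(-104432))) = -174 - 319994*(-34521 + (-108579 + 104432)) = -174 - 319994*(-34521 - 4147) = -174 - 319994*(-38668) = -174 + 12373527992 = 12373527818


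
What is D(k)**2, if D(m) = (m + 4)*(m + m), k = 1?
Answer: 100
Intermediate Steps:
D(m) = 2*m*(4 + m) (D(m) = (4 + m)*(2*m) = 2*m*(4 + m))
D(k)**2 = (2*1*(4 + 1))**2 = (2*1*5)**2 = 10**2 = 100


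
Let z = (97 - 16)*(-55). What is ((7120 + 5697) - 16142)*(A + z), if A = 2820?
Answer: 5436375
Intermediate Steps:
z = -4455 (z = 81*(-55) = -4455)
((7120 + 5697) - 16142)*(A + z) = ((7120 + 5697) - 16142)*(2820 - 4455) = (12817 - 16142)*(-1635) = -3325*(-1635) = 5436375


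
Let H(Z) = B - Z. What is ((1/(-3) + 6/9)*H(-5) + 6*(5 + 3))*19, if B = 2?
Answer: 2869/3 ≈ 956.33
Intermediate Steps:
H(Z) = 2 - Z
((1/(-3) + 6/9)*H(-5) + 6*(5 + 3))*19 = ((1/(-3) + 6/9)*(2 - 1*(-5)) + 6*(5 + 3))*19 = ((1*(-⅓) + 6*(⅑))*(2 + 5) + 6*8)*19 = ((-⅓ + ⅔)*7 + 48)*19 = ((⅓)*7 + 48)*19 = (7/3 + 48)*19 = (151/3)*19 = 2869/3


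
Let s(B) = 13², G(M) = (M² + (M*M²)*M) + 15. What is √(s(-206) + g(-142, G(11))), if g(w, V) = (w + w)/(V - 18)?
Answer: √36808754133/14759 ≈ 12.999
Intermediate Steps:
G(M) = 15 + M² + M⁴ (G(M) = (M² + M³*M) + 15 = (M² + M⁴) + 15 = 15 + M² + M⁴)
g(w, V) = 2*w/(-18 + V) (g(w, V) = (2*w)/(-18 + V) = 2*w/(-18 + V))
s(B) = 169
√(s(-206) + g(-142, G(11))) = √(169 + 2*(-142)/(-18 + (15 + 11² + 11⁴))) = √(169 + 2*(-142)/(-18 + (15 + 121 + 14641))) = √(169 + 2*(-142)/(-18 + 14777)) = √(169 + 2*(-142)/14759) = √(169 + 2*(-142)*(1/14759)) = √(169 - 284/14759) = √(2493987/14759) = √36808754133/14759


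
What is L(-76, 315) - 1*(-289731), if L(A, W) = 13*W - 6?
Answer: 293820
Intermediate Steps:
L(A, W) = -6 + 13*W
L(-76, 315) - 1*(-289731) = (-6 + 13*315) - 1*(-289731) = (-6 + 4095) + 289731 = 4089 + 289731 = 293820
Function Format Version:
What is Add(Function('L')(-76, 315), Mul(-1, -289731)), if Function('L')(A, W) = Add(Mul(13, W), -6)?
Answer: 293820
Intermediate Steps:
Function('L')(A, W) = Add(-6, Mul(13, W))
Add(Function('L')(-76, 315), Mul(-1, -289731)) = Add(Add(-6, Mul(13, 315)), Mul(-1, -289731)) = Add(Add(-6, 4095), 289731) = Add(4089, 289731) = 293820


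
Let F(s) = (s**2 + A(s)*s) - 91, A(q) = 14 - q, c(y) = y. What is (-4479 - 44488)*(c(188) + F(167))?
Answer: -119234645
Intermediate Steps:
F(s) = -91 + s**2 + s*(14 - s) (F(s) = (s**2 + (14 - s)*s) - 91 = (s**2 + s*(14 - s)) - 91 = -91 + s**2 + s*(14 - s))
(-4479 - 44488)*(c(188) + F(167)) = (-4479 - 44488)*(188 + (-91 + 14*167)) = -48967*(188 + (-91 + 2338)) = -48967*(188 + 2247) = -48967*2435 = -119234645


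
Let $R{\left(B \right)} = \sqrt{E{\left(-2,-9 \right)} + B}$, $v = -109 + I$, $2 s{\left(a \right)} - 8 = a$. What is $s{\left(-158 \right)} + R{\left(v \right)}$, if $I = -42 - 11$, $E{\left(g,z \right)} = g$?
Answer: $-75 + 2 i \sqrt{41} \approx -75.0 + 12.806 i$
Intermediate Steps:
$s{\left(a \right)} = 4 + \frac{a}{2}$
$I = -53$ ($I = -42 - 11 = -53$)
$v = -162$ ($v = -109 - 53 = -162$)
$R{\left(B \right)} = \sqrt{-2 + B}$
$s{\left(-158 \right)} + R{\left(v \right)} = \left(4 + \frac{1}{2} \left(-158\right)\right) + \sqrt{-2 - 162} = \left(4 - 79\right) + \sqrt{-164} = -75 + 2 i \sqrt{41}$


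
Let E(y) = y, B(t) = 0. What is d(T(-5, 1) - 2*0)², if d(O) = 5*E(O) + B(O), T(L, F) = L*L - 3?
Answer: 12100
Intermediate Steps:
T(L, F) = -3 + L² (T(L, F) = L² - 3 = -3 + L²)
d(O) = 5*O (d(O) = 5*O + 0 = 5*O)
d(T(-5, 1) - 2*0)² = (5*((-3 + (-5)²) - 2*0))² = (5*((-3 + 25) + 0))² = (5*(22 + 0))² = (5*22)² = 110² = 12100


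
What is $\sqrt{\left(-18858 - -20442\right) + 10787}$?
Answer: $\sqrt{12371} \approx 111.22$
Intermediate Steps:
$\sqrt{\left(-18858 - -20442\right) + 10787} = \sqrt{\left(-18858 + 20442\right) + 10787} = \sqrt{1584 + 10787} = \sqrt{12371}$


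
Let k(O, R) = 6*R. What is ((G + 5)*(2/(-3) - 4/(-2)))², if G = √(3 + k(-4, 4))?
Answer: 832/9 + 160*√3/3 ≈ 184.82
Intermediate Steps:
G = 3*√3 (G = √(3 + 6*4) = √(3 + 24) = √27 = 3*√3 ≈ 5.1962)
((G + 5)*(2/(-3) - 4/(-2)))² = ((3*√3 + 5)*(2/(-3) - 4/(-2)))² = ((5 + 3*√3)*(2*(-⅓) - 4*(-½)))² = ((5 + 3*√3)*(-⅔ + 2))² = ((5 + 3*√3)*(4/3))² = (20/3 + 4*√3)²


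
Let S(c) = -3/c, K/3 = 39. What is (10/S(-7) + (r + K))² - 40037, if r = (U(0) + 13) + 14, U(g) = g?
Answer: -108329/9 ≈ -12037.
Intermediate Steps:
K = 117 (K = 3*39 = 117)
r = 27 (r = (0 + 13) + 14 = 13 + 14 = 27)
(10/S(-7) + (r + K))² - 40037 = (10/((-3/(-7))) + (27 + 117))² - 40037 = (10/((-3*(-⅐))) + 144)² - 40037 = (10/(3/7) + 144)² - 40037 = (10*(7/3) + 144)² - 40037 = (70/3 + 144)² - 40037 = (502/3)² - 40037 = 252004/9 - 40037 = -108329/9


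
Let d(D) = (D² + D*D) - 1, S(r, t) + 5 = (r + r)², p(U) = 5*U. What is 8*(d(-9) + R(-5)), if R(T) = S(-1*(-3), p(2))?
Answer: 1536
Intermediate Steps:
S(r, t) = -5 + 4*r² (S(r, t) = -5 + (r + r)² = -5 + (2*r)² = -5 + 4*r²)
R(T) = 31 (R(T) = -5 + 4*(-1*(-3))² = -5 + 4*3² = -5 + 4*9 = -5 + 36 = 31)
d(D) = -1 + 2*D² (d(D) = (D² + D²) - 1 = 2*D² - 1 = -1 + 2*D²)
8*(d(-9) + R(-5)) = 8*((-1 + 2*(-9)²) + 31) = 8*((-1 + 2*81) + 31) = 8*((-1 + 162) + 31) = 8*(161 + 31) = 8*192 = 1536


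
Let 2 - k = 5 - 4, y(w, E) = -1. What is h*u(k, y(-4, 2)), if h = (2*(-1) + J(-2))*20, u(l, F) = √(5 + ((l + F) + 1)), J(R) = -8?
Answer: -200*√6 ≈ -489.90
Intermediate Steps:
k = 1 (k = 2 - (5 - 4) = 2 - 1*1 = 2 - 1 = 1)
u(l, F) = √(6 + F + l) (u(l, F) = √(5 + ((F + l) + 1)) = √(5 + (1 + F + l)) = √(6 + F + l))
h = -200 (h = (2*(-1) - 8)*20 = (-2 - 8)*20 = -10*20 = -200)
h*u(k, y(-4, 2)) = -200*√(6 - 1 + 1) = -200*√6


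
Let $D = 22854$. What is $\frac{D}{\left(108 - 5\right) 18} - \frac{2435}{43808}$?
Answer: $\frac{166112257}{13536672} \approx 12.271$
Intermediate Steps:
$\frac{D}{\left(108 - 5\right) 18} - \frac{2435}{43808} = \frac{22854}{\left(108 - 5\right) 18} - \frac{2435}{43808} = \frac{22854}{103 \cdot 18} - \frac{2435}{43808} = \frac{22854}{1854} - \frac{2435}{43808} = 22854 \cdot \frac{1}{1854} - \frac{2435}{43808} = \frac{3809}{309} - \frac{2435}{43808} = \frac{166112257}{13536672}$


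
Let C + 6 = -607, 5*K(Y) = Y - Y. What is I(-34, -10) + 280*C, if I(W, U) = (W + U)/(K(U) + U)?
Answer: -858178/5 ≈ -1.7164e+5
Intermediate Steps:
K(Y) = 0 (K(Y) = (Y - Y)/5 = (⅕)*0 = 0)
C = -613 (C = -6 - 607 = -613)
I(W, U) = (U + W)/U (I(W, U) = (W + U)/(0 + U) = (U + W)/U)
I(-34, -10) + 280*C = (-10 - 34)/(-10) + 280*(-613) = -⅒*(-44) - 171640 = 22/5 - 171640 = -858178/5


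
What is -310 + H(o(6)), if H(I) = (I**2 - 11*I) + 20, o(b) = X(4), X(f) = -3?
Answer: -248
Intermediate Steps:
o(b) = -3
H(I) = 20 + I**2 - 11*I
-310 + H(o(6)) = -310 + (20 + (-3)**2 - 11*(-3)) = -310 + (20 + 9 + 33) = -310 + 62 = -248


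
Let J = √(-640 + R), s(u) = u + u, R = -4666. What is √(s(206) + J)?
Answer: √(412 + I*√5306) ≈ 20.376 + 1.7874*I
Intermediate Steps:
s(u) = 2*u
J = I*√5306 (J = √(-640 - 4666) = √(-5306) = I*√5306 ≈ 72.842*I)
√(s(206) + J) = √(2*206 + I*√5306) = √(412 + I*√5306)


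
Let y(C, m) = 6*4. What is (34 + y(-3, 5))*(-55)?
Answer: -3190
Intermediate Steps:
y(C, m) = 24
(34 + y(-3, 5))*(-55) = (34 + 24)*(-55) = 58*(-55) = -3190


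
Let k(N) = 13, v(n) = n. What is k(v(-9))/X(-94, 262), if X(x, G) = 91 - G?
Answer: -13/171 ≈ -0.076023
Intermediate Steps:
k(v(-9))/X(-94, 262) = 13/(91 - 1*262) = 13/(91 - 262) = 13/(-171) = 13*(-1/171) = -13/171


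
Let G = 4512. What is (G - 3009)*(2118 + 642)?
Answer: 4148280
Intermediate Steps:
(G - 3009)*(2118 + 642) = (4512 - 3009)*(2118 + 642) = 1503*2760 = 4148280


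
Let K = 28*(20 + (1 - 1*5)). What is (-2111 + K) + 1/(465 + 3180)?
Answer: -6061634/3645 ≈ -1663.0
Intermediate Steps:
K = 448 (K = 28*(20 + (1 - 5)) = 28*(20 - 4) = 28*16 = 448)
(-2111 + K) + 1/(465 + 3180) = (-2111 + 448) + 1/(465 + 3180) = -1663 + 1/3645 = -6061634/3645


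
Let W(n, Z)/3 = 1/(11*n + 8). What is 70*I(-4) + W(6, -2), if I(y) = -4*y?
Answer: 82883/74 ≈ 1120.0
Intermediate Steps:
W(n, Z) = 3/(8 + 11*n) (W(n, Z) = 3/(11*n + 8) = 3/(8 + 11*n))
70*I(-4) + W(6, -2) = 70*(-4*(-4)) + 3/(8 + 11*6) = 70*16 + 3/(8 + 66) = 1120 + 3/74 = 82883/74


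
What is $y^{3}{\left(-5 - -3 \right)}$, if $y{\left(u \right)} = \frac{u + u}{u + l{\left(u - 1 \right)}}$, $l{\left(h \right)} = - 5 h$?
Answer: $- \frac{64}{2197} \approx -0.029131$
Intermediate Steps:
$y{\left(u \right)} = \frac{2 u}{5 - 4 u}$ ($y{\left(u \right)} = \frac{u + u}{u - 5 \left(u - 1\right)} = \frac{2 u}{u - 5 \left(-1 + u\right)} = \frac{2 u}{u - \left(-5 + 5 u\right)} = \frac{2 u}{5 - 4 u}$)
$y^{3}{\left(-5 - -3 \right)} = \left(\frac{2 \left(-5 - -3\right)}{5 - 4 \left(-5 - -3\right)}\right)^{3} = \left(\frac{2 \left(-5 + 3\right)}{5 - 4 \left(-5 + 3\right)}\right)^{3} = \left(2 \left(-2\right) \frac{1}{5 - -8}\right)^{3} = \left(2 \left(-2\right) \frac{1}{5 + 8}\right)^{3} = \left(2 \left(-2\right) \frac{1}{13}\right)^{3} = \left(- \frac{4}{13}\right)^{3} = - \frac{64}{2197}$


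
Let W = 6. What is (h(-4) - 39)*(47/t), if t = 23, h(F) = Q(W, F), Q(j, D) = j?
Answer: -1551/23 ≈ -67.435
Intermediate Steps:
h(F) = 6
(h(-4) - 39)*(47/t) = (6 - 39)*(47/23) = -1551/23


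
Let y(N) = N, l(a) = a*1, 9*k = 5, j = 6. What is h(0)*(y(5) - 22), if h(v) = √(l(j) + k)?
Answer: -17*√59/3 ≈ -43.526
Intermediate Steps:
k = 5/9 (k = (⅑)*5 = 5/9 ≈ 0.55556)
l(a) = a
h(v) = √59/3 (h(v) = √(6 + 5/9) = √(59/9) = √59/3)
h(0)*(y(5) - 22) = (√59/3)*(5 - 22) = (√59/3)*(-17) = -17*√59/3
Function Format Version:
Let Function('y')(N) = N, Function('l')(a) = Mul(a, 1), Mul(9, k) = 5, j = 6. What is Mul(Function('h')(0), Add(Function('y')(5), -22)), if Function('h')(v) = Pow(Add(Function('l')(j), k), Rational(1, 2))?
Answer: Mul(Rational(-17, 3), Pow(59, Rational(1, 2))) ≈ -43.526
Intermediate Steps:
k = Rational(5, 9) (k = Mul(Rational(1, 9), 5) = Rational(5, 9) ≈ 0.55556)
Function('l')(a) = a
Function('h')(v) = Mul(Rational(1, 3), Pow(59, Rational(1, 2))) (Function('h')(v) = Pow(Add(6, Rational(5, 9)), Rational(1, 2)) = Pow(Rational(59, 9), Rational(1, 2)) = Mul(Rational(1, 3), Pow(59, Rational(1, 2))))
Mul(Function('h')(0), Add(Function('y')(5), -22)) = Mul(Mul(Rational(1, 3), Pow(59, Rational(1, 2))), Add(5, -22)) = Mul(Mul(Rational(1, 3), Pow(59, Rational(1, 2))), -17) = Mul(Rational(-17, 3), Pow(59, Rational(1, 2)))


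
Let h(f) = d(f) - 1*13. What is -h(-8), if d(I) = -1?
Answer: 14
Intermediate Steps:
h(f) = -14 (h(f) = -1 - 1*13 = -1 - 13 = -14)
-h(-8) = -1*(-14) = 14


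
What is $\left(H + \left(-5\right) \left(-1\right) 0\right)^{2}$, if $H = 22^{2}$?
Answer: $234256$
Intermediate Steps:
$H = 484$
$\left(H + \left(-5\right) \left(-1\right) 0\right)^{2} = \left(484 + \left(-5\right) \left(-1\right) 0\right)^{2} = \left(484 + 5 \cdot 0\right)^{2} = \left(484 + 0\right)^{2} = 484^{2} = 234256$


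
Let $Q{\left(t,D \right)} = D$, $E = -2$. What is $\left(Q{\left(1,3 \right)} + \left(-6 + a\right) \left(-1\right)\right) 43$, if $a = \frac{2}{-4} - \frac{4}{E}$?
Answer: $\frac{645}{2} \approx 322.5$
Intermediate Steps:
$a = \frac{3}{2}$ ($a = \frac{2}{-4} - \frac{4}{-2} = 2 \left(- \frac{1}{4}\right) - -2 = - \frac{1}{2} + 2 = \frac{3}{2} \approx 1.5$)
$\left(Q{\left(1,3 \right)} + \left(-6 + a\right) \left(-1\right)\right) 43 = \left(3 + \left(-6 + \frac{3}{2}\right) \left(-1\right)\right) 43 = \left(3 - - \frac{9}{2}\right) 43 = \left(3 + \frac{9}{2}\right) 43 = \frac{15}{2} \cdot 43 = \frac{645}{2}$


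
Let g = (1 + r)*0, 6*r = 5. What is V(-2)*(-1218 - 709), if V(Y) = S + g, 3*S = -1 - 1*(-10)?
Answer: -5781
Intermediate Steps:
r = ⅚ (r = (⅙)*5 = ⅚ ≈ 0.83333)
g = 0 (g = (1 + ⅚)*0 = (11/6)*0 = 0)
S = 3 (S = (-1 - 1*(-10))/3 = (-1 + 10)/3 = (⅓)*9 = 3)
V(Y) = 3 (V(Y) = 3 + 0 = 3)
V(-2)*(-1218 - 709) = 3*(-1218 - 709) = 3*(-1927) = -5781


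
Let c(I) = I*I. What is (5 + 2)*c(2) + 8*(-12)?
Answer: -68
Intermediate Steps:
c(I) = I**2
(5 + 2)*c(2) + 8*(-12) = (5 + 2)*2**2 + 8*(-12) = 7*4 - 96 = 28 - 96 = -68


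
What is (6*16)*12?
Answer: 1152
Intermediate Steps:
(6*16)*12 = 96*12 = 1152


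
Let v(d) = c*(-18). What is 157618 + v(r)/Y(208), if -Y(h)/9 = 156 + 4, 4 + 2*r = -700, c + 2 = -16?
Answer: 6304711/40 ≈ 1.5762e+5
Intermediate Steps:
c = -18 (c = -2 - 16 = -18)
r = -352 (r = -2 + (½)*(-700) = -2 - 350 = -352)
Y(h) = -1440 (Y(h) = -9*(156 + 4) = -9*160 = -1440)
v(d) = 324 (v(d) = -18*(-18) = 324)
157618 + v(r)/Y(208) = 157618 + 324/(-1440) = 157618 + 324*(-1/1440) = 157618 - 9/40 = 6304711/40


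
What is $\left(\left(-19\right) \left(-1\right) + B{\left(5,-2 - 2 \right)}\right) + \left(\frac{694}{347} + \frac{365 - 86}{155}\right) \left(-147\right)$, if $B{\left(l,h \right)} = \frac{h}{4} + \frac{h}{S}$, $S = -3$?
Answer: $- \frac{8089}{15} \approx -539.27$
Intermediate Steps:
$B{\left(l,h \right)} = - \frac{h}{12}$ ($B{\left(l,h \right)} = \frac{h}{4} + \frac{h}{-3} = h \frac{1}{4} + h \left(- \frac{1}{3}\right) = \frac{h}{4} - \frac{h}{3} = - \frac{h}{12}$)
$\left(\left(-19\right) \left(-1\right) + B{\left(5,-2 - 2 \right)}\right) + \left(\frac{694}{347} + \frac{365 - 86}{155}\right) \left(-147\right) = \left(\left(-19\right) \left(-1\right) - \frac{-2 - 2}{12}\right) + \left(\frac{694}{347} + \frac{365 - 86}{155}\right) \left(-147\right) = \left(19 - - \frac{1}{3}\right) + \left(694 \cdot \frac{1}{347} + \left(365 - 86\right) \frac{1}{155}\right) \left(-147\right) = \left(19 + \frac{1}{3}\right) + \left(2 + 279 \cdot \frac{1}{155}\right) \left(-147\right) = \frac{58}{3} + \left(2 + \frac{9}{5}\right) \left(-147\right) = \frac{58}{3} + \frac{19}{5} \left(-147\right) = \frac{58}{3} - \frac{2793}{5} = - \frac{8089}{15}$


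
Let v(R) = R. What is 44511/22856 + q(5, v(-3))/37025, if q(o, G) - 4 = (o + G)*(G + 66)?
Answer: 330198211/169248680 ≈ 1.9510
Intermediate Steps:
q(o, G) = 4 + (66 + G)*(G + o) (q(o, G) = 4 + (o + G)*(G + 66) = 4 + (G + o)*(66 + G) = 4 + (66 + G)*(G + o))
44511/22856 + q(5, v(-3))/37025 = 44511/22856 + (4 + (-3)**2 + 66*(-3) + 66*5 - 3*5)/37025 = 44511*(1/22856) + (4 + 9 - 198 + 330 - 15)*(1/37025) = 44511/22856 + 130*(1/37025) = 44511/22856 + 26/7405 = 330198211/169248680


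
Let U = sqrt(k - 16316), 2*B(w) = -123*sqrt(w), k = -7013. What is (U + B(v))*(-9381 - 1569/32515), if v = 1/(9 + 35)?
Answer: 9379512108*sqrt(11)/357665 - 305024784*I*sqrt(23329)/32515 ≈ 86976.0 - 1.4328e+6*I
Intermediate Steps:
v = 1/44 ≈ 0.022727
B(w) = -123*sqrt(w)/2 (B(w) = (-123*sqrt(w))/2 = -123*sqrt(w)/2)
U = I*sqrt(23329) (U = sqrt(-7013 - 16316) = sqrt(-23329) = I*sqrt(23329) ≈ 152.74*I)
(U + B(v))*(-9381 - 1569/32515) = (I*sqrt(23329) - 123*sqrt(11)/44)*(-9381 - 1569/32515) = (-123*sqrt(11)/44 + I*sqrt(23329))*(-305024784/32515) = 9379512108*sqrt(11)/357665 - 305024784*I*sqrt(23329)/32515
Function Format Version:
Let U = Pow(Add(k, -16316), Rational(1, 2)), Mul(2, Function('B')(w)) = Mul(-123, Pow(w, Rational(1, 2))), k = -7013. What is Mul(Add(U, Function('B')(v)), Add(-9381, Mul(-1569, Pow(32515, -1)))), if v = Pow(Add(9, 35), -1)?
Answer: Add(Mul(Rational(9379512108, 357665), Pow(11, Rational(1, 2))), Mul(Rational(-305024784, 32515), I, Pow(23329, Rational(1, 2)))) ≈ Add(86976., Mul(-1.4328e+6, I))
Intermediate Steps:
v = Rational(1, 44) (v = Pow(44, -1) = Rational(1, 44) ≈ 0.022727)
Function('B')(w) = Mul(Rational(-123, 2), Pow(w, Rational(1, 2))) (Function('B')(w) = Mul(Rational(1, 2), Mul(-123, Pow(w, Rational(1, 2)))) = Mul(Rational(-123, 2), Pow(w, Rational(1, 2))))
U = Mul(I, Pow(23329, Rational(1, 2))) (U = Pow(Add(-7013, -16316), Rational(1, 2)) = Pow(-23329, Rational(1, 2)) = Mul(I, Pow(23329, Rational(1, 2))) ≈ Mul(152.74, I))
Mul(Add(U, Function('B')(v)), Add(-9381, Mul(-1569, Pow(32515, -1)))) = Mul(Add(Mul(I, Pow(23329, Rational(1, 2))), Mul(Rational(-123, 2), Pow(Rational(1, 44), Rational(1, 2)))), Add(-9381, Mul(-1569, Pow(32515, -1)))) = Mul(Add(Mul(I, Pow(23329, Rational(1, 2))), Mul(Rational(-123, 2), Mul(Rational(1, 22), Pow(11, Rational(1, 2))))), Add(-9381, Mul(-1569, Rational(1, 32515)))) = Mul(Add(Mul(I, Pow(23329, Rational(1, 2))), Mul(Rational(-123, 44), Pow(11, Rational(1, 2)))), Add(-9381, Rational(-1569, 32515))) = Mul(Add(Mul(Rational(-123, 44), Pow(11, Rational(1, 2))), Mul(I, Pow(23329, Rational(1, 2)))), Rational(-305024784, 32515)) = Add(Mul(Rational(9379512108, 357665), Pow(11, Rational(1, 2))), Mul(Rational(-305024784, 32515), I, Pow(23329, Rational(1, 2))))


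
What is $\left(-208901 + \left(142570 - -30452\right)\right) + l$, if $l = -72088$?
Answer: $-107967$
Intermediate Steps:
$\left(-208901 + \left(142570 - -30452\right)\right) + l = \left(-208901 + \left(142570 - -30452\right)\right) - 72088 = \left(-208901 + \left(142570 + 30452\right)\right) - 72088 = \left(-208901 + 173022\right) - 72088 = -35879 - 72088 = -107967$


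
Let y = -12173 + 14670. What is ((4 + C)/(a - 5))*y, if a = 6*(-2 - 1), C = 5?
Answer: -22473/23 ≈ -977.09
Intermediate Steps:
a = -18 (a = 6*(-3) = -18)
y = 2497
((4 + C)/(a - 5))*y = ((4 + 5)/(-18 - 5))*2497 = (9/(-23))*2497 = (9*(-1/23))*2497 = -9/23*2497 = -22473/23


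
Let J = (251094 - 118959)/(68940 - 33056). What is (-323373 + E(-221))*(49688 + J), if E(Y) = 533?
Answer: -143916932952170/8971 ≈ -1.6042e+10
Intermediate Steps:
J = 132135/35884 ≈ 3.6823
(-323373 + E(-221))*(49688 + J) = (-323373 + 533)*(49688 + 132135/35884) = -322840*1783136327/35884 = -143916932952170/8971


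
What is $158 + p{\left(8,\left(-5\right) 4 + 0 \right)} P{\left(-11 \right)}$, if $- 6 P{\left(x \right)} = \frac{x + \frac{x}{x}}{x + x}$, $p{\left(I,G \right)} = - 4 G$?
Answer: $\frac{5014}{33} \approx 151.94$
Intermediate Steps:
$P{\left(x \right)} = - \frac{1 + x}{12 x}$ ($P{\left(x \right)} = - \frac{\left(x + \frac{x}{x}\right) \frac{1}{x + x}}{6} = - \frac{\left(x + 1\right) \frac{1}{2 x}}{6} = - \frac{\left(1 + x\right) \frac{1}{2 x}}{6} = - \frac{\frac{1}{2} \frac{1}{x} \left(1 + x\right)}{6} = - \frac{1 + x}{12 x}$)
$158 + p{\left(8,\left(-5\right) 4 + 0 \right)} P{\left(-11 \right)} = 158 + - 4 \left(\left(-5\right) 4 + 0\right) \frac{-1 - -11}{12 \left(-11\right)} = 158 + - 4 \left(-20 + 0\right) \frac{1}{12} \left(- \frac{1}{11}\right) \left(-1 + 11\right) = 158 + \left(-4\right) \left(-20\right) \frac{1}{12} \left(- \frac{1}{11}\right) 10 = 158 + 80 \left(- \frac{5}{66}\right) = 158 - \frac{200}{33} = \frac{5014}{33}$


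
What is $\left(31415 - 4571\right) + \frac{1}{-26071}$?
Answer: $\frac{699849923}{26071} \approx 26844.0$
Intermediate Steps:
$\left(31415 - 4571\right) + \frac{1}{-26071} = 26844 - \frac{1}{26071} = \frac{699849923}{26071}$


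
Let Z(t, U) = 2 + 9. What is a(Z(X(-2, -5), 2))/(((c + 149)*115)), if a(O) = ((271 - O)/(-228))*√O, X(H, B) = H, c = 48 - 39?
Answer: -13*√11/207138 ≈ -0.00020815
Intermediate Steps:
c = 9
Z(t, U) = 11
a(O) = √O*(-271/228 + O/228) (a(O) = ((271 - O)*(-1/228))*√O = (-271/228 + O/228)*√O = √O*(-271/228 + O/228))
a(Z(X(-2, -5), 2))/(((c + 149)*115)) = (√11*(-271 + 11)/228)/(((9 + 149)*115)) = ((1/228)*√11*(-260))/((158*115)) = -65*√11/57/18170 = -65*√11/57*(1/18170) = -13*√11/207138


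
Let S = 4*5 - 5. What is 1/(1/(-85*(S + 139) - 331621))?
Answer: -344711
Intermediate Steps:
S = 15 (S = 20 - 5 = 15)
1/(1/(-85*(S + 139) - 331621)) = 1/(1/(-85*(15 + 139) - 331621)) = 1/(1/(-85*154 - 331621)) = 1/(1/(-13090 - 331621)) = 1/(1/(-344711)) = 1/(-1/344711) = -344711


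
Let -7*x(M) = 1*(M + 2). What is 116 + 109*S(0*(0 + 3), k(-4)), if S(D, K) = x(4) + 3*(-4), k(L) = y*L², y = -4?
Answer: -8998/7 ≈ -1285.4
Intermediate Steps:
x(M) = -2/7 - M/7 (x(M) = -(M + 2)/7 = -(2 + M)/7 = -2/7 - M/7)
k(L) = -4*L²
S(D, K) = -90/7 (S(D, K) = (-2/7 - ⅐*4) + 3*(-4) = (-2/7 - 4/7) - 12 = -6/7 - 12 = -90/7)
116 + 109*S(0*(0 + 3), k(-4)) = 116 + 109*(-90/7) = 116 - 9810/7 = -8998/7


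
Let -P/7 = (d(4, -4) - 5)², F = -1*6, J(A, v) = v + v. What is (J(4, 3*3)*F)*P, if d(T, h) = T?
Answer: 756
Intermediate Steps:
J(A, v) = 2*v
F = -6
P = -7 (P = -7*(4 - 5)² = -7*(-1)² = -7*1 = -7)
(J(4, 3*3)*F)*P = ((2*(3*3))*(-6))*(-7) = ((2*9)*(-6))*(-7) = (18*(-6))*(-7) = -108*(-7) = 756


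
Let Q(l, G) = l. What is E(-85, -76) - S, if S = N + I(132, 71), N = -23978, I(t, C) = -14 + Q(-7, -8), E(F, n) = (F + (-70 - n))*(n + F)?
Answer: 36718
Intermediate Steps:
E(F, n) = (F + n)*(-70 + F - n) (E(F, n) = (-70 + F - n)*(F + n) = (F + n)*(-70 + F - n))
I(t, C) = -21 (I(t, C) = -14 - 7 = -21)
S = -23999 (S = -23978 - 21 = -23999)
E(-85, -76) - S = ((-85)² - 1*(-76)² - 70*(-85) - 70*(-76)) - 1*(-23999) = (7225 - 1*5776 + 5950 + 5320) + 23999 = (7225 - 5776 + 5950 + 5320) + 23999 = 12719 + 23999 = 36718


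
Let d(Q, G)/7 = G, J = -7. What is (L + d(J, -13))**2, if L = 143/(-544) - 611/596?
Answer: 55957865289001/6570075136 ≈ 8517.1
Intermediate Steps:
d(Q, G) = 7*G
L = -104403/81056 (L = 143*(-1/544) - 611*1/596 = -143/544 - 611/596 = -104403/81056 ≈ -1.2880)
(L + d(J, -13))**2 = (-104403/81056 + 7*(-13))**2 = (-104403/81056 - 91)**2 = (-7480499/81056)**2 = 55957865289001/6570075136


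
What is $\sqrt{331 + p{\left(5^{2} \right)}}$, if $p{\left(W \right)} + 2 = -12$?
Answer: $\sqrt{317} \approx 17.805$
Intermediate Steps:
$p{\left(W \right)} = -14$ ($p{\left(W \right)} = -2 - 12 = -14$)
$\sqrt{331 + p{\left(5^{2} \right)}} = \sqrt{331 - 14} = \sqrt{317}$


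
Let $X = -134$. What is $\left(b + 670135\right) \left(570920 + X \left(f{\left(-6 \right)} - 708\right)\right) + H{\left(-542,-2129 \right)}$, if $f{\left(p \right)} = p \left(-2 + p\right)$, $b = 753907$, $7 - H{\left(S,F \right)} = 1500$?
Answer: $938956331627$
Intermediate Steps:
$H{\left(S,F \right)} = -1493$ ($H{\left(S,F \right)} = 7 - 1500 = -1493$)
$\left(b + 670135\right) \left(570920 + X \left(f{\left(-6 \right)} - 708\right)\right) + H{\left(-542,-2129 \right)} = \left(753907 + 670135\right) \left(570920 - 134 \left(- 6 \left(-2 - 6\right) - 708\right)\right) - 1493 = 1424042 \left(570920 - 134 \left(\left(-6\right) \left(-8\right) - 708\right)\right) - 1493 = 1424042 \left(570920 - 134 \left(48 - 708\right)\right) - 1493 = 1424042 \left(570920 - -88440\right) - 1493 = 1424042 \left(570920 + 88440\right) - 1493 = 1424042 \cdot 659360 - 1493 = 938956333120 - 1493 = 938956331627$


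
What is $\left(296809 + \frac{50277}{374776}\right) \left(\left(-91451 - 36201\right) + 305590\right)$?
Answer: $\frac{9896639320287109}{187388} \approx 5.2814 \cdot 10^{10}$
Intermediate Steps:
$\left(296809 + \frac{50277}{374776}\right) \left(\left(-91451 - 36201\right) + 305590\right) = \left(296809 + 50277 \cdot \frac{1}{374776}\right) \left(\left(-91451 - 36201\right) + 305590\right) = \left(296809 + \frac{50277}{374776}\right) \left(-127652 + 305590\right) = \frac{111236940061}{374776} \cdot 177938 = \frac{9896639320287109}{187388}$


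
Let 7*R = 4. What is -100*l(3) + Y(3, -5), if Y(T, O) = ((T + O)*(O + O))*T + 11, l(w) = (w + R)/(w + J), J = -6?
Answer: 3991/21 ≈ 190.05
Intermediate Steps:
R = 4/7 (R = (1/7)*4 = 4/7 ≈ 0.57143)
l(w) = (4/7 + w)/(-6 + w) (l(w) = (w + 4/7)/(w - 6) = (4/7 + w)/(-6 + w))
Y(T, O) = 11 + 2*O*T*(O + T) (Y(T, O) = ((O + T)*(2*O))*T + 11 = (2*O*(O + T))*T + 11 = 2*O*T*(O + T) + 11 = 11 + 2*O*T*(O + T))
-100*l(3) + Y(3, -5) = -100*(4/7 + 3)/(-6 + 3) + (11 + 2*(-5)*3**2 + 2*3*(-5)**2) = -100*25/((-3)*7) + (11 + 2*(-5)*9 + 2*3*25) = -(-100)*25/(3*7) + (11 - 90 + 150) = -100*(-25/21) + 71 = 2500/21 + 71 = 3991/21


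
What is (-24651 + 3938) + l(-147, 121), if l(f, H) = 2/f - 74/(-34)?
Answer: -51756382/2499 ≈ -20711.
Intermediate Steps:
l(f, H) = 37/17 + 2/f (l(f, H) = 2/f - 74*(-1/34) = 2/f + 37/17 = 37/17 + 2/f)
(-24651 + 3938) + l(-147, 121) = (-24651 + 3938) + (37/17 + 2/(-147)) = -20713 + (37/17 + 2*(-1/147)) = -20713 + (37/17 - 2/147) = -20713 + 5405/2499 = -51756382/2499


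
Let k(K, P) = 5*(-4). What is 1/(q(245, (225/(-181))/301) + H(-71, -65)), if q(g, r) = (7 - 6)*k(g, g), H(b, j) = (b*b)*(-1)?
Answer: -1/5061 ≈ -0.00019759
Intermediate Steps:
k(K, P) = -20
H(b, j) = -b² (H(b, j) = b²*(-1) = -b²)
q(g, r) = -20 (q(g, r) = (7 - 6)*(-20) = 1*(-20) = -20)
1/(q(245, (225/(-181))/301) + H(-71, -65)) = 1/(-20 - 1*(-71)²) = 1/(-20 - 1*5041) = 1/(-20 - 5041) = 1/(-5061) = -1/5061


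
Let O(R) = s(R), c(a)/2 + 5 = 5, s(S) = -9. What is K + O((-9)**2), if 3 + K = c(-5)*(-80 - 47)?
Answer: -12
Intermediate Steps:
c(a) = 0 (c(a) = -10 + 2*5 = -10 + 10 = 0)
O(R) = -9
K = -3 (K = -3 + 0*(-80 - 47) = -3 + 0*(-127) = -3 + 0 = -3)
K + O((-9)**2) = -3 - 9 = -12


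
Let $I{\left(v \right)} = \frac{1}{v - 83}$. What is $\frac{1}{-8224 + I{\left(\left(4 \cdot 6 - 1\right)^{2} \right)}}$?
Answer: $- \frac{446}{3667903} \approx -0.0001216$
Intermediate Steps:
$I{\left(v \right)} = \frac{1}{-83 + v}$
$\frac{1}{-8224 + I{\left(\left(4 \cdot 6 - 1\right)^{2} \right)}} = \frac{1}{-8224 + \frac{1}{-83 + \left(4 \cdot 6 - 1\right)^{2}}} = \frac{1}{-8224 + \frac{1}{-83 + \left(24 - 1\right)^{2}}} = \frac{1}{-8224 + \frac{1}{-83 + 23^{2}}} = \frac{1}{-8224 + \frac{1}{-83 + 529}} = \frac{1}{-8224 + \frac{1}{446}} = \frac{1}{- \frac{3667903}{446}} = - \frac{446}{3667903}$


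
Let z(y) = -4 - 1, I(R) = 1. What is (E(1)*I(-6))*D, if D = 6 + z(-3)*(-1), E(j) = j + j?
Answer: 22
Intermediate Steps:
E(j) = 2*j
z(y) = -5
D = 11 (D = 6 - 5*(-1) = 6 + 5 = 11)
(E(1)*I(-6))*D = ((2*1)*1)*11 = (2*1)*11 = 2*11 = 22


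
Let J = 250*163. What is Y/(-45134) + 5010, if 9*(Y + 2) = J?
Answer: 1017525664/203103 ≈ 5009.9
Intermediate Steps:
J = 40750
Y = 40732/9 (Y = -2 + (⅑)*40750 = -2 + 40750/9 = 40732/9 ≈ 4525.8)
Y/(-45134) + 5010 = (40732/9)/(-45134) + 5010 = (40732/9)*(-1/45134) + 5010 = -20366/203103 + 5010 = 1017525664/203103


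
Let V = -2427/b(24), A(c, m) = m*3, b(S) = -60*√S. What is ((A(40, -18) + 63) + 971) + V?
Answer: 980 + 809*√6/240 ≈ 988.26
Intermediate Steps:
A(c, m) = 3*m
V = 809*√6/240 (V = -2427*(-√6/720) = -(-809)*√6/240 = 809*√6/240 ≈ 8.2568)
((A(40, -18) + 63) + 971) + V = ((3*(-18) + 63) + 971) + 809*√6/240 = ((-54 + 63) + 971) + 809*√6/240 = (9 + 971) + 809*√6/240 = 980 + 809*√6/240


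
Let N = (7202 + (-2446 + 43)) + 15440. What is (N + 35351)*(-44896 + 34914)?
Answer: -554899380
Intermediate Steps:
N = 20239 (N = (7202 - 2403) + 15440 = 4799 + 15440 = 20239)
(N + 35351)*(-44896 + 34914) = (20239 + 35351)*(-44896 + 34914) = 55590*(-9982) = -554899380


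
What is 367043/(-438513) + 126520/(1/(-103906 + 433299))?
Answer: 18274942606923637/438513 ≈ 4.1675e+10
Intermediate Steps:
367043/(-438513) + 126520/(1/(-103906 + 433299)) = 367043*(-1/438513) + 126520/(1/329393) = -367043/438513 + 126520/(1/329393) = -367043/438513 + 126520*329393 = -367043/438513 + 41674802360 = 18274942606923637/438513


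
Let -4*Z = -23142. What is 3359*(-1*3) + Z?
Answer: -8583/2 ≈ -4291.5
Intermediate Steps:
Z = 11571/2 (Z = -¼*(-23142) = 11571/2 ≈ 5785.5)
3359*(-1*3) + Z = 3359*(-1*3) + 11571/2 = 3359*(-3) + 11571/2 = -10077 + 11571/2 = -8583/2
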